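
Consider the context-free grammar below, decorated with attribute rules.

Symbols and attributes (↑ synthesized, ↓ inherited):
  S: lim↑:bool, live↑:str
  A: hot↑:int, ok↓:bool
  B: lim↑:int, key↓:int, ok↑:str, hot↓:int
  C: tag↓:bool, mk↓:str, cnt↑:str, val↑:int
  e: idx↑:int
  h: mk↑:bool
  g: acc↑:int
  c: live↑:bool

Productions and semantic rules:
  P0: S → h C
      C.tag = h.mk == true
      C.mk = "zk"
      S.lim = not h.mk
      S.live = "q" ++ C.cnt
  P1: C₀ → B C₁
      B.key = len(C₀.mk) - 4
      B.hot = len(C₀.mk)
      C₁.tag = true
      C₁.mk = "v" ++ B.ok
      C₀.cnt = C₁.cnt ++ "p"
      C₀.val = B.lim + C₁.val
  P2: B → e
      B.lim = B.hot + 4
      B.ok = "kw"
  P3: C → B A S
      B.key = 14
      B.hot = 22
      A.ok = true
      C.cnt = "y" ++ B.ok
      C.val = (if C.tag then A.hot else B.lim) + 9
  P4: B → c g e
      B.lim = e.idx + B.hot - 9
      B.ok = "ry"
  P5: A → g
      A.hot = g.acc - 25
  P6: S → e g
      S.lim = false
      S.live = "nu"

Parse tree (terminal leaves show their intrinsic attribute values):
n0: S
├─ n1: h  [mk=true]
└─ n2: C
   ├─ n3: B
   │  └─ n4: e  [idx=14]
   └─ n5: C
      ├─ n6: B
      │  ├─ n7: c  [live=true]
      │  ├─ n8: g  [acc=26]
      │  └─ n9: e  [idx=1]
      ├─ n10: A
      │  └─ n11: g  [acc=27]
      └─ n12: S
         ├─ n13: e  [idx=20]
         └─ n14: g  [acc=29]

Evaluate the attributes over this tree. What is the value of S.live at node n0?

1. n1.mk = true  [terminal]
2. n2.tag = true  [h.mk == true]
3. n2.mk = "zk"  ["zk"]
4. n3.key = -2  [len(C₀.mk) - 4]
5. n3.hot = 2  [len(C₀.mk)]
6. n4.idx = 14  [terminal]
7. n3.lim = 6  [B.hot + 4]
8. n3.ok = "kw"  ["kw"]
9. n5.tag = true  [true]
10. n5.mk = "vkw"  ["v" ++ B.ok]
11. n6.key = 14  [14]
12. n6.hot = 22  [22]
13. n7.live = true  [terminal]
14. n8.acc = 26  [terminal]
15. n9.idx = 1  [terminal]
16. n6.lim = 14  [e.idx + B.hot - 9]
17. n6.ok = "ry"  ["ry"]
18. n10.ok = true  [true]
19. n11.acc = 27  [terminal]
20. n10.hot = 2  [g.acc - 25]
21. n13.idx = 20  [terminal]
22. n14.acc = 29  [terminal]
23. n12.lim = false  [false]
24. n12.live = "nu"  ["nu"]
25. n5.cnt = "yry"  ["y" ++ B.ok]
26. n5.val = 11  [(if C.tag then A.hot else B.lim) + 9]
27. n2.cnt = "yryp"  [C₁.cnt ++ "p"]
28. n2.val = 17  [B.lim + C₁.val]
29. n0.lim = false  [not h.mk]
30. n0.live = "qyryp"  ["q" ++ C.cnt]

"qyryp"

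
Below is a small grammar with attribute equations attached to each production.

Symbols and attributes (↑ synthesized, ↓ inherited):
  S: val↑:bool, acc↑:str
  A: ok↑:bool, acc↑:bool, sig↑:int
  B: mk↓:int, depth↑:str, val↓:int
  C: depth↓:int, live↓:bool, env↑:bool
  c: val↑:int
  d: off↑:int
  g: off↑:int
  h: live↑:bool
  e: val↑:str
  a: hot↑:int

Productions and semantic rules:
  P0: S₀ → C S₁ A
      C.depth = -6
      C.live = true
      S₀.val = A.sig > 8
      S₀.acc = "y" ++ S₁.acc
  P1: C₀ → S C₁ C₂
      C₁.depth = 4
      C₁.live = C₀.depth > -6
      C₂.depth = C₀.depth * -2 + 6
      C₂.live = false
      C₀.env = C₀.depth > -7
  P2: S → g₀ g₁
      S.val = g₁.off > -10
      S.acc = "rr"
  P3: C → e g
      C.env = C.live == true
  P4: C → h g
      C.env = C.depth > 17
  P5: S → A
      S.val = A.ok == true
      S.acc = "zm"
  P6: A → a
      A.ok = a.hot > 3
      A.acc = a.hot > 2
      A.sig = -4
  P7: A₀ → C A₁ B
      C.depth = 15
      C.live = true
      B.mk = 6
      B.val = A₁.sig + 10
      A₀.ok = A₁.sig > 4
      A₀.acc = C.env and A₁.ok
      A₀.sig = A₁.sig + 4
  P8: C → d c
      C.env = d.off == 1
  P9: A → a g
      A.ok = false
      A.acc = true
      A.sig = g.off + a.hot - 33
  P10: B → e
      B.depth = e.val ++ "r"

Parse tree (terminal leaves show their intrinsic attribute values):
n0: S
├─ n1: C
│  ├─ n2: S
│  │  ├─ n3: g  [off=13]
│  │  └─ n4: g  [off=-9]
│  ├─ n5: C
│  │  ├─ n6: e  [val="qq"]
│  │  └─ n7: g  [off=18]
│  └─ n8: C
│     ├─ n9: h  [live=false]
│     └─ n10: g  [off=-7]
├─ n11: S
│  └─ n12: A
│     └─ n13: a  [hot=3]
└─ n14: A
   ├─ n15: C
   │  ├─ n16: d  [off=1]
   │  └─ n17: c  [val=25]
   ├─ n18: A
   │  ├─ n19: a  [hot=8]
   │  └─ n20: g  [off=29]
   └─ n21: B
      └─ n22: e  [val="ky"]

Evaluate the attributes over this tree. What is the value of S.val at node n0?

false

1. n1.depth = -6  [-6]
2. n1.live = true  [true]
3. n3.off = 13  [terminal]
4. n4.off = -9  [terminal]
5. n2.val = true  [g₁.off > -10]
6. n2.acc = "rr"  ["rr"]
7. n5.depth = 4  [4]
8. n5.live = false  [C₀.depth > -6]
9. n6.val = "qq"  [terminal]
10. n7.off = 18  [terminal]
11. n5.env = false  [C.live == true]
12. n8.depth = 18  [C₀.depth * -2 + 6]
13. n8.live = false  [false]
14. n9.live = false  [terminal]
15. n10.off = -7  [terminal]
16. n8.env = true  [C.depth > 17]
17. n1.env = true  [C₀.depth > -7]
18. n13.hot = 3  [terminal]
19. n12.ok = false  [a.hot > 3]
20. n12.acc = true  [a.hot > 2]
21. n12.sig = -4  [-4]
22. n11.val = false  [A.ok == true]
23. n11.acc = "zm"  ["zm"]
24. n15.depth = 15  [15]
25. n15.live = true  [true]
26. n16.off = 1  [terminal]
27. n17.val = 25  [terminal]
28. n15.env = true  [d.off == 1]
29. n19.hot = 8  [terminal]
30. n20.off = 29  [terminal]
31. n18.ok = false  [false]
32. n18.acc = true  [true]
33. n18.sig = 4  [g.off + a.hot - 33]
34. n21.mk = 6  [6]
35. n21.val = 14  [A₁.sig + 10]
36. n22.val = "ky"  [terminal]
37. n21.depth = "kyr"  [e.val ++ "r"]
38. n14.ok = false  [A₁.sig > 4]
39. n14.acc = false  [C.env and A₁.ok]
40. n14.sig = 8  [A₁.sig + 4]
41. n0.val = false  [A.sig > 8]
42. n0.acc = "yzm"  ["y" ++ S₁.acc]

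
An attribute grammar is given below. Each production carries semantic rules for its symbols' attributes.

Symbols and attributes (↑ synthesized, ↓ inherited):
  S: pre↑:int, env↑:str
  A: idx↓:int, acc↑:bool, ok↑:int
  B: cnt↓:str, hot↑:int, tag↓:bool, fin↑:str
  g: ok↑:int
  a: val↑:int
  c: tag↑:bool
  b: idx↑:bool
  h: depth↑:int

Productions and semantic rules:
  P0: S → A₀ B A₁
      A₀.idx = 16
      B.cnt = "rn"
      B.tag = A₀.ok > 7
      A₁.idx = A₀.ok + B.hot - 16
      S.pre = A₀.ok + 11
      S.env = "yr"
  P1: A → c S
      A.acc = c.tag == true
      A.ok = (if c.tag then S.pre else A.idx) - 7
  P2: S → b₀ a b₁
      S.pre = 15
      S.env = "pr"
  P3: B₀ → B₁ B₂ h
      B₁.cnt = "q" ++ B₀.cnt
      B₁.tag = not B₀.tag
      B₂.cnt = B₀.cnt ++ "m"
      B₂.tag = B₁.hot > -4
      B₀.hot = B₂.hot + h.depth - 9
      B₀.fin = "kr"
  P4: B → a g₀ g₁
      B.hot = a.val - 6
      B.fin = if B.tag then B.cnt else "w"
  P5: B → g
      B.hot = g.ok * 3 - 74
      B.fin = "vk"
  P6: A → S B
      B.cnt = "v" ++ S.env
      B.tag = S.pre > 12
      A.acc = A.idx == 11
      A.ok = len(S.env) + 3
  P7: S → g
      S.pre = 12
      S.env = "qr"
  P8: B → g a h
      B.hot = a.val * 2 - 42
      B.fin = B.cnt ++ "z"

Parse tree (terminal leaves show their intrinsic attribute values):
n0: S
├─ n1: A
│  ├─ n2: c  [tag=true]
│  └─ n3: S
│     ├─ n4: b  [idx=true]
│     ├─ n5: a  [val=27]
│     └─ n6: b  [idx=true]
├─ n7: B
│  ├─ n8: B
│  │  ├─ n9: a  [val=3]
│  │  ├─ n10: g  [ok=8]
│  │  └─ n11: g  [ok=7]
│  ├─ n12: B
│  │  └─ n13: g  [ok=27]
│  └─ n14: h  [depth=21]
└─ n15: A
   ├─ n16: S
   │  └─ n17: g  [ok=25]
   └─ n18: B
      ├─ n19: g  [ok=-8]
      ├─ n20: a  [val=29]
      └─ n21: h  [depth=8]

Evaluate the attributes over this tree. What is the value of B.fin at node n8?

"w"

1. n1.idx = 16  [16]
2. n2.tag = true  [terminal]
3. n4.idx = true  [terminal]
4. n5.val = 27  [terminal]
5. n6.idx = true  [terminal]
6. n3.pre = 15  [15]
7. n3.env = "pr"  ["pr"]
8. n1.acc = true  [c.tag == true]
9. n1.ok = 8  [(if c.tag then S.pre else A.idx) - 7]
10. n7.cnt = "rn"  ["rn"]
11. n7.tag = true  [A₀.ok > 7]
12. n8.cnt = "qrn"  ["q" ++ B₀.cnt]
13. n8.tag = false  [not B₀.tag]
14. n9.val = 3  [terminal]
15. n10.ok = 8  [terminal]
16. n11.ok = 7  [terminal]
17. n8.hot = -3  [a.val - 6]
18. n8.fin = "w"  [if B.tag then B.cnt else "w"]
19. n12.cnt = "rnm"  [B₀.cnt ++ "m"]
20. n12.tag = true  [B₁.hot > -4]
21. n13.ok = 27  [terminal]
22. n12.hot = 7  [g.ok * 3 - 74]
23. n12.fin = "vk"  ["vk"]
24. n14.depth = 21  [terminal]
25. n7.hot = 19  [B₂.hot + h.depth - 9]
26. n7.fin = "kr"  ["kr"]
27. n15.idx = 11  [A₀.ok + B.hot - 16]
28. n17.ok = 25  [terminal]
29. n16.pre = 12  [12]
30. n16.env = "qr"  ["qr"]
31. n18.cnt = "vqr"  ["v" ++ S.env]
32. n18.tag = false  [S.pre > 12]
33. n19.ok = -8  [terminal]
34. n20.val = 29  [terminal]
35. n21.depth = 8  [terminal]
36. n18.hot = 16  [a.val * 2 - 42]
37. n18.fin = "vqrz"  [B.cnt ++ "z"]
38. n15.acc = true  [A.idx == 11]
39. n15.ok = 5  [len(S.env) + 3]
40. n0.pre = 19  [A₀.ok + 11]
41. n0.env = "yr"  ["yr"]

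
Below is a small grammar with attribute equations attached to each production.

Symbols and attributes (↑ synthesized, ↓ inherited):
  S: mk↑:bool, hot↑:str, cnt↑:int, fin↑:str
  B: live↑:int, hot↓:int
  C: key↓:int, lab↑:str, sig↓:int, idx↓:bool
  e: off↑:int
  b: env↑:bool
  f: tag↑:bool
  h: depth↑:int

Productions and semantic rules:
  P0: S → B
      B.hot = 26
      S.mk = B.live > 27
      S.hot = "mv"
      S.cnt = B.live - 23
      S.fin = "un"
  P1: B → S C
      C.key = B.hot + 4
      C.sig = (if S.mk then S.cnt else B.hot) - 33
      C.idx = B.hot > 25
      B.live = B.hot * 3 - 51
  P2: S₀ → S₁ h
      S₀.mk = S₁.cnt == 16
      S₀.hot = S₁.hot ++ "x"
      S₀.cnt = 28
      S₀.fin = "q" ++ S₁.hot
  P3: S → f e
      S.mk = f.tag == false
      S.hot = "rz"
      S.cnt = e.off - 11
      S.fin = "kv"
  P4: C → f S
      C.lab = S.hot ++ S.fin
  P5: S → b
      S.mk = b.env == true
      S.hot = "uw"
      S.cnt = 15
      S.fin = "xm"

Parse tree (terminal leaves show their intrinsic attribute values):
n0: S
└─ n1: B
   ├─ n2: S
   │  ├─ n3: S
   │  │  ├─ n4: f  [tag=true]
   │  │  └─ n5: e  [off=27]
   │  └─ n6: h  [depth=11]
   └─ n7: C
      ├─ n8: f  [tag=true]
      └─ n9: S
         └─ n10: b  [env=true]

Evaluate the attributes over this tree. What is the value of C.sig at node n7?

1. n1.hot = 26  [26]
2. n4.tag = true  [terminal]
3. n5.off = 27  [terminal]
4. n3.mk = false  [f.tag == false]
5. n3.hot = "rz"  ["rz"]
6. n3.cnt = 16  [e.off - 11]
7. n3.fin = "kv"  ["kv"]
8. n6.depth = 11  [terminal]
9. n2.mk = true  [S₁.cnt == 16]
10. n2.hot = "rzx"  [S₁.hot ++ "x"]
11. n2.cnt = 28  [28]
12. n2.fin = "qrz"  ["q" ++ S₁.hot]
13. n7.key = 30  [B.hot + 4]
14. n7.sig = -5  [(if S.mk then S.cnt else B.hot) - 33]
15. n7.idx = true  [B.hot > 25]
16. n8.tag = true  [terminal]
17. n10.env = true  [terminal]
18. n9.mk = true  [b.env == true]
19. n9.hot = "uw"  ["uw"]
20. n9.cnt = 15  [15]
21. n9.fin = "xm"  ["xm"]
22. n7.lab = "uwxm"  [S.hot ++ S.fin]
23. n1.live = 27  [B.hot * 3 - 51]
24. n0.mk = false  [B.live > 27]
25. n0.hot = "mv"  ["mv"]
26. n0.cnt = 4  [B.live - 23]
27. n0.fin = "un"  ["un"]

-5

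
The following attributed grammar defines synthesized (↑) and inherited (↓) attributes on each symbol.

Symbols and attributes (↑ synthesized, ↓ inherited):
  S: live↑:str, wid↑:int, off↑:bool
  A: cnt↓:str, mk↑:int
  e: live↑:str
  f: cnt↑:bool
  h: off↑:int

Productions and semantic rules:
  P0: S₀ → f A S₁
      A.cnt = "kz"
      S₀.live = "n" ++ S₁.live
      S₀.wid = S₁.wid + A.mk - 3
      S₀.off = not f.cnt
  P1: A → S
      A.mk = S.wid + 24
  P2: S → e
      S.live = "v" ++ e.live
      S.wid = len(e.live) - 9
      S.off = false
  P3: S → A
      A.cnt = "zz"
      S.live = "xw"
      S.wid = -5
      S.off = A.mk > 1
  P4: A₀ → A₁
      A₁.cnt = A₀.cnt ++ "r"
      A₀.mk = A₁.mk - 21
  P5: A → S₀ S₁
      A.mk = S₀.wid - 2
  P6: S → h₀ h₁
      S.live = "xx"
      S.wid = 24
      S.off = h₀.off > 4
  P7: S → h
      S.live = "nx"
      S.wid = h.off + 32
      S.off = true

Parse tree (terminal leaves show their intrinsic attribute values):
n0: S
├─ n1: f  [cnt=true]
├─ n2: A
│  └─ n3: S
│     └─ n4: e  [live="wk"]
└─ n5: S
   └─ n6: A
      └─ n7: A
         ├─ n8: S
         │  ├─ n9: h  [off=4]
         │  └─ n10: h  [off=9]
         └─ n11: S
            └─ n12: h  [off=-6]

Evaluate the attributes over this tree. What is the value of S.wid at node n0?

1. n1.cnt = true  [terminal]
2. n2.cnt = "kz"  ["kz"]
3. n4.live = "wk"  [terminal]
4. n3.live = "vwk"  ["v" ++ e.live]
5. n3.wid = -7  [len(e.live) - 9]
6. n3.off = false  [false]
7. n2.mk = 17  [S.wid + 24]
8. n6.cnt = "zz"  ["zz"]
9. n7.cnt = "zzr"  [A₀.cnt ++ "r"]
10. n9.off = 4  [terminal]
11. n10.off = 9  [terminal]
12. n8.live = "xx"  ["xx"]
13. n8.wid = 24  [24]
14. n8.off = false  [h₀.off > 4]
15. n12.off = -6  [terminal]
16. n11.live = "nx"  ["nx"]
17. n11.wid = 26  [h.off + 32]
18. n11.off = true  [true]
19. n7.mk = 22  [S₀.wid - 2]
20. n6.mk = 1  [A₁.mk - 21]
21. n5.live = "xw"  ["xw"]
22. n5.wid = -5  [-5]
23. n5.off = false  [A.mk > 1]
24. n0.live = "nxw"  ["n" ++ S₁.live]
25. n0.wid = 9  [S₁.wid + A.mk - 3]
26. n0.off = false  [not f.cnt]

9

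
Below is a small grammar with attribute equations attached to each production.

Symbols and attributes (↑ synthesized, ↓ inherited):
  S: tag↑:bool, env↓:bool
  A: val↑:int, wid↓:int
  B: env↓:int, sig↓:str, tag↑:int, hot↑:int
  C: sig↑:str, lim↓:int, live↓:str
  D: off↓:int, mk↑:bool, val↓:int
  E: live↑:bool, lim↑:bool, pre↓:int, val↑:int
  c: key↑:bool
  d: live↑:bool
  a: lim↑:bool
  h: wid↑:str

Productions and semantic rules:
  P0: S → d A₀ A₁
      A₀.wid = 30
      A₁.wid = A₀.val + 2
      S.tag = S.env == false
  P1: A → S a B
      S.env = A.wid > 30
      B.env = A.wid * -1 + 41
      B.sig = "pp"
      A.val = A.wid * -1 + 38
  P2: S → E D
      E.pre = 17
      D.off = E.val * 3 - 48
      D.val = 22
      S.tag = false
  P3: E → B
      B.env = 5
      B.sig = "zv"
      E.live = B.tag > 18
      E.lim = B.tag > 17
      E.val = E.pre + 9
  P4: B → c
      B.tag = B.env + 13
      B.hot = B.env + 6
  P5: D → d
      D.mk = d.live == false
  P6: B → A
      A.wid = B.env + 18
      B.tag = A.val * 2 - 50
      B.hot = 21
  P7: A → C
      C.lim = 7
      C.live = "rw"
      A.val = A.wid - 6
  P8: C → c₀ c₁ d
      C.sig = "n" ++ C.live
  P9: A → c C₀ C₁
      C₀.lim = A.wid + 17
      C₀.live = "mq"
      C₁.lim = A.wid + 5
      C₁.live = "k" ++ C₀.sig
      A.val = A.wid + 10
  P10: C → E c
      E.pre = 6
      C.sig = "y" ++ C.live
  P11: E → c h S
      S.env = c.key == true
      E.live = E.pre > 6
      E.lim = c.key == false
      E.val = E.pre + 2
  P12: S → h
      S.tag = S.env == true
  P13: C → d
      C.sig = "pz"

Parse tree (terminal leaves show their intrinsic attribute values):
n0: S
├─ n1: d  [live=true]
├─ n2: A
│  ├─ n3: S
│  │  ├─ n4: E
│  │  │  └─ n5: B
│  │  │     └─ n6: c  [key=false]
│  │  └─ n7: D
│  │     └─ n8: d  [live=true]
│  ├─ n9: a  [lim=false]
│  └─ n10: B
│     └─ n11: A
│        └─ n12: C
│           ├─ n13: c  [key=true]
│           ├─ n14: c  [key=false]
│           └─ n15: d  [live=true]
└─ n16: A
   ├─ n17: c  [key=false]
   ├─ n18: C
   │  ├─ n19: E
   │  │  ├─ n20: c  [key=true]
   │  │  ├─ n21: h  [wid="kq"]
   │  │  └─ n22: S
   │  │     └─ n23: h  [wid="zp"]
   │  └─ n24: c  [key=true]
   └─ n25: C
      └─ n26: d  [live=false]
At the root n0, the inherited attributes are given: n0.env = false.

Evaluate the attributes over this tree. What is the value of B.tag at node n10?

-4

1. n0.env = false  [given at root]
2. n1.live = true  [terminal]
3. n2.wid = 30  [30]
4. n3.env = false  [A.wid > 30]
5. n4.pre = 17  [17]
6. n5.env = 5  [5]
7. n5.sig = "zv"  ["zv"]
8. n6.key = false  [terminal]
9. n5.tag = 18  [B.env + 13]
10. n5.hot = 11  [B.env + 6]
11. n4.live = false  [B.tag > 18]
12. n4.lim = true  [B.tag > 17]
13. n4.val = 26  [E.pre + 9]
14. n7.off = 30  [E.val * 3 - 48]
15. n7.val = 22  [22]
16. n8.live = true  [terminal]
17. n7.mk = false  [d.live == false]
18. n3.tag = false  [false]
19. n9.lim = false  [terminal]
20. n10.env = 11  [A.wid * -1 + 41]
21. n10.sig = "pp"  ["pp"]
22. n11.wid = 29  [B.env + 18]
23. n12.lim = 7  [7]
24. n12.live = "rw"  ["rw"]
25. n13.key = true  [terminal]
26. n14.key = false  [terminal]
27. n15.live = true  [terminal]
28. n12.sig = "nrw"  ["n" ++ C.live]
29. n11.val = 23  [A.wid - 6]
30. n10.tag = -4  [A.val * 2 - 50]
31. n10.hot = 21  [21]
32. n2.val = 8  [A.wid * -1 + 38]
33. n16.wid = 10  [A₀.val + 2]
34. n17.key = false  [terminal]
35. n18.lim = 27  [A.wid + 17]
36. n18.live = "mq"  ["mq"]
37. n19.pre = 6  [6]
38. n20.key = true  [terminal]
39. n21.wid = "kq"  [terminal]
40. n22.env = true  [c.key == true]
41. n23.wid = "zp"  [terminal]
42. n22.tag = true  [S.env == true]
43. n19.live = false  [E.pre > 6]
44. n19.lim = false  [c.key == false]
45. n19.val = 8  [E.pre + 2]
46. n24.key = true  [terminal]
47. n18.sig = "ymq"  ["y" ++ C.live]
48. n25.lim = 15  [A.wid + 5]
49. n25.live = "kymq"  ["k" ++ C₀.sig]
50. n26.live = false  [terminal]
51. n25.sig = "pz"  ["pz"]
52. n16.val = 20  [A.wid + 10]
53. n0.tag = true  [S.env == false]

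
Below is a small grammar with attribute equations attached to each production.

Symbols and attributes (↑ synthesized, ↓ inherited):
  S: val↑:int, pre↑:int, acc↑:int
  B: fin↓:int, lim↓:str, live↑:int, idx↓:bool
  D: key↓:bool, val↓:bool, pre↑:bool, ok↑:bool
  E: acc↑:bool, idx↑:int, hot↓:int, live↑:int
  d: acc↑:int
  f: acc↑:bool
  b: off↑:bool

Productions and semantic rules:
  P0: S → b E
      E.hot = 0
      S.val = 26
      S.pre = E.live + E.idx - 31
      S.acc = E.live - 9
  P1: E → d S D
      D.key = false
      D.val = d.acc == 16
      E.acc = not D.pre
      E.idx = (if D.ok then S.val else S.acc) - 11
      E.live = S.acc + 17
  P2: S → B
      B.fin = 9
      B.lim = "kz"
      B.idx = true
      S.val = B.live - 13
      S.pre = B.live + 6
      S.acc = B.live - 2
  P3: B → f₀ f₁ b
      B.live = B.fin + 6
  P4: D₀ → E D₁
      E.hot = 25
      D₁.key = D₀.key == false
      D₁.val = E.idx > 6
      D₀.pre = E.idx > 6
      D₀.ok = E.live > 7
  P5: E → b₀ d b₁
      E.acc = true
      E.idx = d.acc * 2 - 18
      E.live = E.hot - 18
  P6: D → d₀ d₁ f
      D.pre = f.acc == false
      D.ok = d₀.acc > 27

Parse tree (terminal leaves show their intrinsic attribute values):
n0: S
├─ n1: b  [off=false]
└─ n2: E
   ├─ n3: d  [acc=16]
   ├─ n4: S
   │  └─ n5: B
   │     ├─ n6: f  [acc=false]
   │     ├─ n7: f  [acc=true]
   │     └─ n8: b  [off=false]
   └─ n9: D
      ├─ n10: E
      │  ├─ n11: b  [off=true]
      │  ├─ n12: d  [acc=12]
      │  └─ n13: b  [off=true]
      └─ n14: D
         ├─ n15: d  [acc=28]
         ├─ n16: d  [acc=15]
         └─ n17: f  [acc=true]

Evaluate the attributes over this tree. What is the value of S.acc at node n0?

21

1. n1.off = false  [terminal]
2. n2.hot = 0  [0]
3. n3.acc = 16  [terminal]
4. n5.fin = 9  [9]
5. n5.lim = "kz"  ["kz"]
6. n5.idx = true  [true]
7. n6.acc = false  [terminal]
8. n7.acc = true  [terminal]
9. n8.off = false  [terminal]
10. n5.live = 15  [B.fin + 6]
11. n4.val = 2  [B.live - 13]
12. n4.pre = 21  [B.live + 6]
13. n4.acc = 13  [B.live - 2]
14. n9.key = false  [false]
15. n9.val = true  [d.acc == 16]
16. n10.hot = 25  [25]
17. n11.off = true  [terminal]
18. n12.acc = 12  [terminal]
19. n13.off = true  [terminal]
20. n10.acc = true  [true]
21. n10.idx = 6  [d.acc * 2 - 18]
22. n10.live = 7  [E.hot - 18]
23. n14.key = true  [D₀.key == false]
24. n14.val = false  [E.idx > 6]
25. n15.acc = 28  [terminal]
26. n16.acc = 15  [terminal]
27. n17.acc = true  [terminal]
28. n14.pre = false  [f.acc == false]
29. n14.ok = true  [d₀.acc > 27]
30. n9.pre = false  [E.idx > 6]
31. n9.ok = false  [E.live > 7]
32. n2.acc = true  [not D.pre]
33. n2.idx = 2  [(if D.ok then S.val else S.acc) - 11]
34. n2.live = 30  [S.acc + 17]
35. n0.val = 26  [26]
36. n0.pre = 1  [E.live + E.idx - 31]
37. n0.acc = 21  [E.live - 9]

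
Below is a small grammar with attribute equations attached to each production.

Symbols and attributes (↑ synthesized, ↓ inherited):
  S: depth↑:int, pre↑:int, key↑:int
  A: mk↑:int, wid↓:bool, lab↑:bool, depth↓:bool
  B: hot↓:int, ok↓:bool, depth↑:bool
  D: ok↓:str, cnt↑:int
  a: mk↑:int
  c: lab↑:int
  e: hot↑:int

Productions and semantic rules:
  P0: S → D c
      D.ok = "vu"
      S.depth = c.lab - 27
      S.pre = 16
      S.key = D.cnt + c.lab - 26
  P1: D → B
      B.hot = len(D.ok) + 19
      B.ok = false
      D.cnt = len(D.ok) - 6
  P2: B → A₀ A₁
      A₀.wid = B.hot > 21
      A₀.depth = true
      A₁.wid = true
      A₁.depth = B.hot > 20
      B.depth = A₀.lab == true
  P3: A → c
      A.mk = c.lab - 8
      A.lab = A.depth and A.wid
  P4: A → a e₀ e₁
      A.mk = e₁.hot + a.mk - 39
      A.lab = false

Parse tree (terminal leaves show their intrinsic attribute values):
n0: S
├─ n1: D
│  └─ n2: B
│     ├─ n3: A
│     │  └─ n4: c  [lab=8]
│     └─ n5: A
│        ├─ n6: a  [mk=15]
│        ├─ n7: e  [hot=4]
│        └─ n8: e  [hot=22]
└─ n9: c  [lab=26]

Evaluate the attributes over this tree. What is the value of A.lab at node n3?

1. n1.ok = "vu"  ["vu"]
2. n2.hot = 21  [len(D.ok) + 19]
3. n2.ok = false  [false]
4. n3.wid = false  [B.hot > 21]
5. n3.depth = true  [true]
6. n4.lab = 8  [terminal]
7. n3.mk = 0  [c.lab - 8]
8. n3.lab = false  [A.depth and A.wid]
9. n5.wid = true  [true]
10. n5.depth = true  [B.hot > 20]
11. n6.mk = 15  [terminal]
12. n7.hot = 4  [terminal]
13. n8.hot = 22  [terminal]
14. n5.mk = -2  [e₁.hot + a.mk - 39]
15. n5.lab = false  [false]
16. n2.depth = false  [A₀.lab == true]
17. n1.cnt = -4  [len(D.ok) - 6]
18. n9.lab = 26  [terminal]
19. n0.depth = -1  [c.lab - 27]
20. n0.pre = 16  [16]
21. n0.key = -4  [D.cnt + c.lab - 26]

false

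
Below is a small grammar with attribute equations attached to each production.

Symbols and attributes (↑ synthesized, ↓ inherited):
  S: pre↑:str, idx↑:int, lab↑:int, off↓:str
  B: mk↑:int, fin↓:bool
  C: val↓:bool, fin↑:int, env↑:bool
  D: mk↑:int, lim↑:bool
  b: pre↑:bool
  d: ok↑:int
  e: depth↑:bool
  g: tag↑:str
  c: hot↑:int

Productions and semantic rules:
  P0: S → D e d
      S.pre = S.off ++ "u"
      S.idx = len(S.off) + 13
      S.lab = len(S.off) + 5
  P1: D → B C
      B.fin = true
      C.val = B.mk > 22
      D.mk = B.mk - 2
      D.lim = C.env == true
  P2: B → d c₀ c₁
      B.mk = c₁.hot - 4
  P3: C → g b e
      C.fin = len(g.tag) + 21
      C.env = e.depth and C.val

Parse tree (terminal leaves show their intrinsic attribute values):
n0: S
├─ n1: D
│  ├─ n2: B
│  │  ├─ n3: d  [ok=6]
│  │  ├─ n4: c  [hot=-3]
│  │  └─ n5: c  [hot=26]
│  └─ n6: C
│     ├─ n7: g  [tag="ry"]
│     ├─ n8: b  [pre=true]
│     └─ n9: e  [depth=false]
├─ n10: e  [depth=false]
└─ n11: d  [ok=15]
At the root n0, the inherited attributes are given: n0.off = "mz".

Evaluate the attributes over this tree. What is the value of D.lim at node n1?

false

1. n0.off = "mz"  [given at root]
2. n2.fin = true  [true]
3. n3.ok = 6  [terminal]
4. n4.hot = -3  [terminal]
5. n5.hot = 26  [terminal]
6. n2.mk = 22  [c₁.hot - 4]
7. n6.val = false  [B.mk > 22]
8. n7.tag = "ry"  [terminal]
9. n8.pre = true  [terminal]
10. n9.depth = false  [terminal]
11. n6.fin = 23  [len(g.tag) + 21]
12. n6.env = false  [e.depth and C.val]
13. n1.mk = 20  [B.mk - 2]
14. n1.lim = false  [C.env == true]
15. n10.depth = false  [terminal]
16. n11.ok = 15  [terminal]
17. n0.pre = "mzu"  [S.off ++ "u"]
18. n0.idx = 15  [len(S.off) + 13]
19. n0.lab = 7  [len(S.off) + 5]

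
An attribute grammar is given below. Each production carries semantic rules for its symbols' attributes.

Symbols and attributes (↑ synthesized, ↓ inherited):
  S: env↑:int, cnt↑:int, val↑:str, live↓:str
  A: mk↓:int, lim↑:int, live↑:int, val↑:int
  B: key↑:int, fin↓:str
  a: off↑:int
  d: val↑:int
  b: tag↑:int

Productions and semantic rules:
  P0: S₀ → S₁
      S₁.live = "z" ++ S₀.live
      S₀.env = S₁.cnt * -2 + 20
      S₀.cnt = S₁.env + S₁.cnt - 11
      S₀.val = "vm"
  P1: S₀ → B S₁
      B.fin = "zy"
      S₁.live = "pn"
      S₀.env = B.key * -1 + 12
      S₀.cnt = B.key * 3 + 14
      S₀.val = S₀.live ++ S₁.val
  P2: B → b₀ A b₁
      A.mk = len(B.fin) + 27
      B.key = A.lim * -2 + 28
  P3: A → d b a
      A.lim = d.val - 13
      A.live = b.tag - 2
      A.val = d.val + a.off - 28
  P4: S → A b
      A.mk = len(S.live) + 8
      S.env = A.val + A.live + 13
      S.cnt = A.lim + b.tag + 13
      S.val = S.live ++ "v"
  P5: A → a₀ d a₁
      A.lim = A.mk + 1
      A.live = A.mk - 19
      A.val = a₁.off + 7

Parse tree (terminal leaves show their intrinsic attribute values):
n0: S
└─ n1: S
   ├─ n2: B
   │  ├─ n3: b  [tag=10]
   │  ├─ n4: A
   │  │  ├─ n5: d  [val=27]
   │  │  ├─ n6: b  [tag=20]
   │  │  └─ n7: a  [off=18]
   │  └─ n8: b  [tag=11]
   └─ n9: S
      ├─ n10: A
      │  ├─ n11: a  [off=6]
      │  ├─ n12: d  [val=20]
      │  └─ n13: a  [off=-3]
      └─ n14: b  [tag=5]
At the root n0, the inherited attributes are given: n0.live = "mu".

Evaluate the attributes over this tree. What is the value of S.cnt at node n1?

14

1. n0.live = "mu"  [given at root]
2. n1.live = "zmu"  ["z" ++ S₀.live]
3. n2.fin = "zy"  ["zy"]
4. n3.tag = 10  [terminal]
5. n4.mk = 29  [len(B.fin) + 27]
6. n5.val = 27  [terminal]
7. n6.tag = 20  [terminal]
8. n7.off = 18  [terminal]
9. n4.lim = 14  [d.val - 13]
10. n4.live = 18  [b.tag - 2]
11. n4.val = 17  [d.val + a.off - 28]
12. n8.tag = 11  [terminal]
13. n2.key = 0  [A.lim * -2 + 28]
14. n9.live = "pn"  ["pn"]
15. n10.mk = 10  [len(S.live) + 8]
16. n11.off = 6  [terminal]
17. n12.val = 20  [terminal]
18. n13.off = -3  [terminal]
19. n10.lim = 11  [A.mk + 1]
20. n10.live = -9  [A.mk - 19]
21. n10.val = 4  [a₁.off + 7]
22. n14.tag = 5  [terminal]
23. n9.env = 8  [A.val + A.live + 13]
24. n9.cnt = 29  [A.lim + b.tag + 13]
25. n9.val = "pnv"  [S.live ++ "v"]
26. n1.env = 12  [B.key * -1 + 12]
27. n1.cnt = 14  [B.key * 3 + 14]
28. n1.val = "zmupnv"  [S₀.live ++ S₁.val]
29. n0.env = -8  [S₁.cnt * -2 + 20]
30. n0.cnt = 15  [S₁.env + S₁.cnt - 11]
31. n0.val = "vm"  ["vm"]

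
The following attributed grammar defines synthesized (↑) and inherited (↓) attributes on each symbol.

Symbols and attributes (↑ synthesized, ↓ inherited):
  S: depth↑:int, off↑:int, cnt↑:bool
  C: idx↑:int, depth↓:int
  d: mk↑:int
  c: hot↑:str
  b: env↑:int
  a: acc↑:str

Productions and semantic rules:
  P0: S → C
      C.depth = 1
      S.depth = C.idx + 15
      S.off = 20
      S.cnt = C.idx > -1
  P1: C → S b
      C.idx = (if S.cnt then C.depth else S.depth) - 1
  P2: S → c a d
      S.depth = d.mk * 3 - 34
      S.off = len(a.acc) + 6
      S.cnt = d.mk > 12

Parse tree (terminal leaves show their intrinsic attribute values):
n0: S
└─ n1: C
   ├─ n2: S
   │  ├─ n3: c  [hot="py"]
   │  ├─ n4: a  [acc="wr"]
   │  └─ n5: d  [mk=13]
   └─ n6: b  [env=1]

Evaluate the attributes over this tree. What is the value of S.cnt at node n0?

1. n1.depth = 1  [1]
2. n3.hot = "py"  [terminal]
3. n4.acc = "wr"  [terminal]
4. n5.mk = 13  [terminal]
5. n2.depth = 5  [d.mk * 3 - 34]
6. n2.off = 8  [len(a.acc) + 6]
7. n2.cnt = true  [d.mk > 12]
8. n6.env = 1  [terminal]
9. n1.idx = 0  [(if S.cnt then C.depth else S.depth) - 1]
10. n0.depth = 15  [C.idx + 15]
11. n0.off = 20  [20]
12. n0.cnt = true  [C.idx > -1]

true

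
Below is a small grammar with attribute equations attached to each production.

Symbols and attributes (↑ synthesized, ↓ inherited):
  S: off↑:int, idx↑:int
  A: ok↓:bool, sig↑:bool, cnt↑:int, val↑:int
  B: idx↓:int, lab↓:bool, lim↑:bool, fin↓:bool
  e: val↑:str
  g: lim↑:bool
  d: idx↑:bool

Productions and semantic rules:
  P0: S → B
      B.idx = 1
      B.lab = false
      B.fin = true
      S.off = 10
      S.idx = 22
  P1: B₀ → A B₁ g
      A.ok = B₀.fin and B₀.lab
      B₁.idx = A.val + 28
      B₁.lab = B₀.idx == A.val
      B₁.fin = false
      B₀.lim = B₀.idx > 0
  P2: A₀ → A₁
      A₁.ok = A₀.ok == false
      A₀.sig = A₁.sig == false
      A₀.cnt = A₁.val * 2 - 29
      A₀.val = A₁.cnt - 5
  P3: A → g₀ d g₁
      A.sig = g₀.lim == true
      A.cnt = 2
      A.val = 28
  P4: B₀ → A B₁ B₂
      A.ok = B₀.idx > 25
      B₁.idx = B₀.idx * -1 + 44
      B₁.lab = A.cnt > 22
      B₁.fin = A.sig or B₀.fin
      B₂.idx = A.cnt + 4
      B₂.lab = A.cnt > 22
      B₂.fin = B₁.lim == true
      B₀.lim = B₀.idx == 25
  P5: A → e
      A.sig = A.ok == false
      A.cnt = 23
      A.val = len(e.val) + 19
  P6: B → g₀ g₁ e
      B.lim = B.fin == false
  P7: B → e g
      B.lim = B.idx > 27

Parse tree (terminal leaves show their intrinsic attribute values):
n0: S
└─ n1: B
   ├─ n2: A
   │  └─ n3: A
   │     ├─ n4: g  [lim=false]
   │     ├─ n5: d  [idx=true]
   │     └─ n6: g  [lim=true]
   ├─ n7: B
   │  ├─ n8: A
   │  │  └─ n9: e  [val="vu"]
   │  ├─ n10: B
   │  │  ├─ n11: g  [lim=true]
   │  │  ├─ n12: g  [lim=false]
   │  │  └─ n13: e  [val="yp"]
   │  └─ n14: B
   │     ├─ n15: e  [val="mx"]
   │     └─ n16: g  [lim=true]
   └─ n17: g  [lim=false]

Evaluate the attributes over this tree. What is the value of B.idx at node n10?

19

1. n1.idx = 1  [1]
2. n1.lab = false  [false]
3. n1.fin = true  [true]
4. n2.ok = false  [B₀.fin and B₀.lab]
5. n3.ok = true  [A₀.ok == false]
6. n4.lim = false  [terminal]
7. n5.idx = true  [terminal]
8. n6.lim = true  [terminal]
9. n3.sig = false  [g₀.lim == true]
10. n3.cnt = 2  [2]
11. n3.val = 28  [28]
12. n2.sig = true  [A₁.sig == false]
13. n2.cnt = 27  [A₁.val * 2 - 29]
14. n2.val = -3  [A₁.cnt - 5]
15. n7.idx = 25  [A.val + 28]
16. n7.lab = false  [B₀.idx == A.val]
17. n7.fin = false  [false]
18. n8.ok = false  [B₀.idx > 25]
19. n9.val = "vu"  [terminal]
20. n8.sig = true  [A.ok == false]
21. n8.cnt = 23  [23]
22. n8.val = 21  [len(e.val) + 19]
23. n10.idx = 19  [B₀.idx * -1 + 44]
24. n10.lab = true  [A.cnt > 22]
25. n10.fin = true  [A.sig or B₀.fin]
26. n11.lim = true  [terminal]
27. n12.lim = false  [terminal]
28. n13.val = "yp"  [terminal]
29. n10.lim = false  [B.fin == false]
30. n14.idx = 27  [A.cnt + 4]
31. n14.lab = true  [A.cnt > 22]
32. n14.fin = false  [B₁.lim == true]
33. n15.val = "mx"  [terminal]
34. n16.lim = true  [terminal]
35. n14.lim = false  [B.idx > 27]
36. n7.lim = true  [B₀.idx == 25]
37. n17.lim = false  [terminal]
38. n1.lim = true  [B₀.idx > 0]
39. n0.off = 10  [10]
40. n0.idx = 22  [22]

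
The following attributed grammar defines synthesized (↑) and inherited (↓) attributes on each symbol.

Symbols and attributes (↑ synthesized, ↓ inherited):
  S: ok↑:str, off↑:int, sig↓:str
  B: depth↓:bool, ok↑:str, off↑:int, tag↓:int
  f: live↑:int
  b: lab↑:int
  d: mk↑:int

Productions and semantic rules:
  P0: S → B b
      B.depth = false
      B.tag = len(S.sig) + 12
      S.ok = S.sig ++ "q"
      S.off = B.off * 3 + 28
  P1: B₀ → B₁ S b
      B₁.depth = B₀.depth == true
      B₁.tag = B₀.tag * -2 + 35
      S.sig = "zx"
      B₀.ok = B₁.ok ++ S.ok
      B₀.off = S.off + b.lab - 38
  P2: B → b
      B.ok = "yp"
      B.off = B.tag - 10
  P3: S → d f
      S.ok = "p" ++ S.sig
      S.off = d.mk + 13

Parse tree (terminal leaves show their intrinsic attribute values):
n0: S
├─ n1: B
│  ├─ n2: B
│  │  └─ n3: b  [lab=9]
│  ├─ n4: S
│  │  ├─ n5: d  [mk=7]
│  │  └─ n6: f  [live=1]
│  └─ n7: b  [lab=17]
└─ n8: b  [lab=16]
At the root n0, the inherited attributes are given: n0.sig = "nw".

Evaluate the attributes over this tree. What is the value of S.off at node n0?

25

1. n0.sig = "nw"  [given at root]
2. n1.depth = false  [false]
3. n1.tag = 14  [len(S.sig) + 12]
4. n2.depth = false  [B₀.depth == true]
5. n2.tag = 7  [B₀.tag * -2 + 35]
6. n3.lab = 9  [terminal]
7. n2.ok = "yp"  ["yp"]
8. n2.off = -3  [B.tag - 10]
9. n4.sig = "zx"  ["zx"]
10. n5.mk = 7  [terminal]
11. n6.live = 1  [terminal]
12. n4.ok = "pzx"  ["p" ++ S.sig]
13. n4.off = 20  [d.mk + 13]
14. n7.lab = 17  [terminal]
15. n1.ok = "yppzx"  [B₁.ok ++ S.ok]
16. n1.off = -1  [S.off + b.lab - 38]
17. n8.lab = 16  [terminal]
18. n0.ok = "nwq"  [S.sig ++ "q"]
19. n0.off = 25  [B.off * 3 + 28]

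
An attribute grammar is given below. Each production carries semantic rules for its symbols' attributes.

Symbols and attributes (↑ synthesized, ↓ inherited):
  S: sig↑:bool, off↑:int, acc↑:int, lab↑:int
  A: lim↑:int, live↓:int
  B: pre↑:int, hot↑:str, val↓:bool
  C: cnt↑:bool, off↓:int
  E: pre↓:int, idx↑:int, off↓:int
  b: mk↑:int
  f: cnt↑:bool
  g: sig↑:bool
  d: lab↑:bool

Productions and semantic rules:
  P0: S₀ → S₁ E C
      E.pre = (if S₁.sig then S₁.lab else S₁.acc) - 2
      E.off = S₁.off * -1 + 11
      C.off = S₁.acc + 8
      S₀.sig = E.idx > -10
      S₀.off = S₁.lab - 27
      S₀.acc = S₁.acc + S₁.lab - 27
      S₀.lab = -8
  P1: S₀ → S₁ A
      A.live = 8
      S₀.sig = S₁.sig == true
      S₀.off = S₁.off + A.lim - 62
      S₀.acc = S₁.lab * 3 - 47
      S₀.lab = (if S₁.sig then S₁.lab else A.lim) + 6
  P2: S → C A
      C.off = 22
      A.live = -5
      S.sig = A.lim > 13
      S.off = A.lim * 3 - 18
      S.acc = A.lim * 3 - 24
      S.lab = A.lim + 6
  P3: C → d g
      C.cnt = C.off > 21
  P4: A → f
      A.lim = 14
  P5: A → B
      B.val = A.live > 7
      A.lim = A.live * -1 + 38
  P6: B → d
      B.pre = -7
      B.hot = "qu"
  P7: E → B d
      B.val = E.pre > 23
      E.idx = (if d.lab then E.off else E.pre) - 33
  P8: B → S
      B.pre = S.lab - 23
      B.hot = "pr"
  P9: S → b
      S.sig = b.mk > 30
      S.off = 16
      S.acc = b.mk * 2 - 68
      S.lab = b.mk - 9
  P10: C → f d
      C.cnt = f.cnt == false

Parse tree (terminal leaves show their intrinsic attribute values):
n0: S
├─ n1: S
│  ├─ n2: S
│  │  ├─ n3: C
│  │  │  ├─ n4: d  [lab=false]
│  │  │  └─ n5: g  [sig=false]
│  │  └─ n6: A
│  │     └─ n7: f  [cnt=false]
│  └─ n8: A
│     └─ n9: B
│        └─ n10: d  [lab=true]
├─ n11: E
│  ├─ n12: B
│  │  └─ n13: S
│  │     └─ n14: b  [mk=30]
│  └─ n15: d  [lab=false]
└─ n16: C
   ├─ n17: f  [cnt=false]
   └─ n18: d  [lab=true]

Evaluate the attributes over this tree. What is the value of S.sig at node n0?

true

1. n3.off = 22  [22]
2. n4.lab = false  [terminal]
3. n5.sig = false  [terminal]
4. n3.cnt = true  [C.off > 21]
5. n6.live = -5  [-5]
6. n7.cnt = false  [terminal]
7. n6.lim = 14  [14]
8. n2.sig = true  [A.lim > 13]
9. n2.off = 24  [A.lim * 3 - 18]
10. n2.acc = 18  [A.lim * 3 - 24]
11. n2.lab = 20  [A.lim + 6]
12. n8.live = 8  [8]
13. n9.val = true  [A.live > 7]
14. n10.lab = true  [terminal]
15. n9.pre = -7  [-7]
16. n9.hot = "qu"  ["qu"]
17. n8.lim = 30  [A.live * -1 + 38]
18. n1.sig = true  [S₁.sig == true]
19. n1.off = -8  [S₁.off + A.lim - 62]
20. n1.acc = 13  [S₁.lab * 3 - 47]
21. n1.lab = 26  [(if S₁.sig then S₁.lab else A.lim) + 6]
22. n11.pre = 24  [(if S₁.sig then S₁.lab else S₁.acc) - 2]
23. n11.off = 19  [S₁.off * -1 + 11]
24. n12.val = true  [E.pre > 23]
25. n14.mk = 30  [terminal]
26. n13.sig = false  [b.mk > 30]
27. n13.off = 16  [16]
28. n13.acc = -8  [b.mk * 2 - 68]
29. n13.lab = 21  [b.mk - 9]
30. n12.pre = -2  [S.lab - 23]
31. n12.hot = "pr"  ["pr"]
32. n15.lab = false  [terminal]
33. n11.idx = -9  [(if d.lab then E.off else E.pre) - 33]
34. n16.off = 21  [S₁.acc + 8]
35. n17.cnt = false  [terminal]
36. n18.lab = true  [terminal]
37. n16.cnt = true  [f.cnt == false]
38. n0.sig = true  [E.idx > -10]
39. n0.off = -1  [S₁.lab - 27]
40. n0.acc = 12  [S₁.acc + S₁.lab - 27]
41. n0.lab = -8  [-8]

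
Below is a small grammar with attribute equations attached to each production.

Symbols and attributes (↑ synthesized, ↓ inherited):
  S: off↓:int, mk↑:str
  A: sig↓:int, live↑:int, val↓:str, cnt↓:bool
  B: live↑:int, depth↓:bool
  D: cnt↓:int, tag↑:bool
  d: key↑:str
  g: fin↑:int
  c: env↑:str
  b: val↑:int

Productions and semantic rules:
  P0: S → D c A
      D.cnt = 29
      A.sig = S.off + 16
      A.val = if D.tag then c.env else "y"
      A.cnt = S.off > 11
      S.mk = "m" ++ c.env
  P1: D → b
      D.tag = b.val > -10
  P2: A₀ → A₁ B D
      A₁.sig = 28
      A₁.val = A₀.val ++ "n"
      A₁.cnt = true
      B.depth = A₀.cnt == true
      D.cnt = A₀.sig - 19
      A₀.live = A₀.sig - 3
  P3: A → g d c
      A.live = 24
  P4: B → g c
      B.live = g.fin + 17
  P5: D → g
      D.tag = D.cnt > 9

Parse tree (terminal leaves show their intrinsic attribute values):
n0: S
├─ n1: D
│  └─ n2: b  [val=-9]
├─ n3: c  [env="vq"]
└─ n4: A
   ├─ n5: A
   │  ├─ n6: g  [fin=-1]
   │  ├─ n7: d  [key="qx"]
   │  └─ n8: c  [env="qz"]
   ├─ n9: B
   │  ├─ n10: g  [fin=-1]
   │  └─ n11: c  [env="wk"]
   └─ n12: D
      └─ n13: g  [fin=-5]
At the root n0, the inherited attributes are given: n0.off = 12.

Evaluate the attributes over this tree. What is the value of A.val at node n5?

1. n0.off = 12  [given at root]
2. n1.cnt = 29  [29]
3. n2.val = -9  [terminal]
4. n1.tag = true  [b.val > -10]
5. n3.env = "vq"  [terminal]
6. n4.sig = 28  [S.off + 16]
7. n4.val = "vq"  [if D.tag then c.env else "y"]
8. n4.cnt = true  [S.off > 11]
9. n5.sig = 28  [28]
10. n5.val = "vqn"  [A₀.val ++ "n"]
11. n5.cnt = true  [true]
12. n6.fin = -1  [terminal]
13. n7.key = "qx"  [terminal]
14. n8.env = "qz"  [terminal]
15. n5.live = 24  [24]
16. n9.depth = true  [A₀.cnt == true]
17. n10.fin = -1  [terminal]
18. n11.env = "wk"  [terminal]
19. n9.live = 16  [g.fin + 17]
20. n12.cnt = 9  [A₀.sig - 19]
21. n13.fin = -5  [terminal]
22. n12.tag = false  [D.cnt > 9]
23. n4.live = 25  [A₀.sig - 3]
24. n0.mk = "mvq"  ["m" ++ c.env]

"vqn"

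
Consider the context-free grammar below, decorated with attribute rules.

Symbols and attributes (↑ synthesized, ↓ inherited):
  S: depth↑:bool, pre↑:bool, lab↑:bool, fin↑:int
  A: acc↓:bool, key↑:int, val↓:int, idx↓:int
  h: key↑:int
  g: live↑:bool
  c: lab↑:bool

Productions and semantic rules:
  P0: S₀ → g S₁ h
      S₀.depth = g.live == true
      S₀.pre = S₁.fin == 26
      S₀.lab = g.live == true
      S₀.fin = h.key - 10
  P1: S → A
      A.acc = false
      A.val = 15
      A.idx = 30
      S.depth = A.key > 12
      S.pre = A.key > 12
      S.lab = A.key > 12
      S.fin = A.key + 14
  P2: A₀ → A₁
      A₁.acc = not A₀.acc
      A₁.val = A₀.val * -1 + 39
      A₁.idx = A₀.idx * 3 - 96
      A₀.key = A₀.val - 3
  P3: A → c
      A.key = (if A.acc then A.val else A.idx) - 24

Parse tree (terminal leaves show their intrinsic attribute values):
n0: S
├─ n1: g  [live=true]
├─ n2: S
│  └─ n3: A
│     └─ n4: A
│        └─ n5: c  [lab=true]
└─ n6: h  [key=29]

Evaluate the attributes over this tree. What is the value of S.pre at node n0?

true

1. n1.live = true  [terminal]
2. n3.acc = false  [false]
3. n3.val = 15  [15]
4. n3.idx = 30  [30]
5. n4.acc = true  [not A₀.acc]
6. n4.val = 24  [A₀.val * -1 + 39]
7. n4.idx = -6  [A₀.idx * 3 - 96]
8. n5.lab = true  [terminal]
9. n4.key = 0  [(if A.acc then A.val else A.idx) - 24]
10. n3.key = 12  [A₀.val - 3]
11. n2.depth = false  [A.key > 12]
12. n2.pre = false  [A.key > 12]
13. n2.lab = false  [A.key > 12]
14. n2.fin = 26  [A.key + 14]
15. n6.key = 29  [terminal]
16. n0.depth = true  [g.live == true]
17. n0.pre = true  [S₁.fin == 26]
18. n0.lab = true  [g.live == true]
19. n0.fin = 19  [h.key - 10]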